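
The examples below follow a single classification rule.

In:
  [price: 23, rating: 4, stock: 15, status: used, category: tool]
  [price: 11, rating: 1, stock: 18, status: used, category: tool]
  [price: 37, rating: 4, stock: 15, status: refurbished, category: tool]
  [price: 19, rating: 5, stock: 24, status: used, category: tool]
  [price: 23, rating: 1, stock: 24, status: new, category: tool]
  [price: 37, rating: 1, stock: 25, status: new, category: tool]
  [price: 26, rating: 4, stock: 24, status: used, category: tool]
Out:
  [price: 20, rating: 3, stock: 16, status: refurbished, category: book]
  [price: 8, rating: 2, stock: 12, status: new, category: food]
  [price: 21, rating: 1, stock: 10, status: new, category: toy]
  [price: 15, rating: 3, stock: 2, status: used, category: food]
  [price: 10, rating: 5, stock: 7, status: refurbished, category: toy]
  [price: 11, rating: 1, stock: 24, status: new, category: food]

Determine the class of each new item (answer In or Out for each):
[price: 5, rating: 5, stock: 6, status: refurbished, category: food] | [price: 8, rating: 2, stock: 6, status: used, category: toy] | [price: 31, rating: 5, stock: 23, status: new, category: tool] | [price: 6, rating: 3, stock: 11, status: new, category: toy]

Out, Out, In, Out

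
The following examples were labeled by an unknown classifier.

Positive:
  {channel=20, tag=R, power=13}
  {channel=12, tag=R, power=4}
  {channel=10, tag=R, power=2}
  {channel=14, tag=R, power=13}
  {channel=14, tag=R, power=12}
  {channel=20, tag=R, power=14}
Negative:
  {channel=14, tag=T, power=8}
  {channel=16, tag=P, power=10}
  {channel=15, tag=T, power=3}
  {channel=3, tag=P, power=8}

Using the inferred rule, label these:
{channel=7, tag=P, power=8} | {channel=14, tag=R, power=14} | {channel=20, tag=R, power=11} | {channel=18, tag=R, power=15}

Negative, Positive, Positive, Positive

The rule appears to be: tag is R.
{channel=7, tag=P, power=8} → tag is P → Negative. {channel=14, tag=R, power=14} → tag is R → Positive. {channel=20, tag=R, power=11} → tag is R → Positive. {channel=18, tag=R, power=15} → tag is R → Positive.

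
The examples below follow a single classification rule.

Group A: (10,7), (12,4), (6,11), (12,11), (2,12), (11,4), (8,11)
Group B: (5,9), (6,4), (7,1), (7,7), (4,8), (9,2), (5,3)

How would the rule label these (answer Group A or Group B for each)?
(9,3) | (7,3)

Every 'Group A' example satisfies: max ≥ 10. None of the 'Group B' examples do.
(9,3): max 9 — lacks this property, so Group B. (7,3): max 7 — lacks this property, so Group B.

Group B, Group B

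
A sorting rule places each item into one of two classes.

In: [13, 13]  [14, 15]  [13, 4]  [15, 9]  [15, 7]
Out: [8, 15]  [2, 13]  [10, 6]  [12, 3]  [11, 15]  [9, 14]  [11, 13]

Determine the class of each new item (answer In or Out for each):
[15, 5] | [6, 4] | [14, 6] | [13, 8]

In, Out, In, In

All 'In' examples share one property — first ≥ 13 — and every 'Out' example lacks it.
[15, 5]: first 15, fits → In. [6, 4]: first 6, does not satisfy this → Out. [14, 6]: first 14, fits → In. [13, 8]: first 13, fits → In.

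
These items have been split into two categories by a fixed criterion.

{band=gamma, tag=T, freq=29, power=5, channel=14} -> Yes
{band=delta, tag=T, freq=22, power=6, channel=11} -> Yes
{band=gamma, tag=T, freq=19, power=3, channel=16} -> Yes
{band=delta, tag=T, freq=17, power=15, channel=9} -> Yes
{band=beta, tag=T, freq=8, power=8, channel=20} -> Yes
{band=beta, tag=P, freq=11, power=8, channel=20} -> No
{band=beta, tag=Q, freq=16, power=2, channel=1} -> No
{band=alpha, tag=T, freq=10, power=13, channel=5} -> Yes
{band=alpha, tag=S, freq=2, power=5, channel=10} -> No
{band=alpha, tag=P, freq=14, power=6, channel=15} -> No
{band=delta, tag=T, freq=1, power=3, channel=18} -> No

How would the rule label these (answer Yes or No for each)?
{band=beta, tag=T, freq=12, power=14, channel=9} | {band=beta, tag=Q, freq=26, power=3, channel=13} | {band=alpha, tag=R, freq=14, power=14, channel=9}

Yes, No, No

All 'Yes' examples share one property — tag is T AND freq ≥ 2 — and every 'No' example lacks it.
{band=beta, tag=T, freq=12, power=14, channel=9}: Yes (tag is T, freq = 12). {band=beta, tag=Q, freq=26, power=3, channel=13}: No (tag is Q, freq = 26). {band=alpha, tag=R, freq=14, power=14, channel=9}: No (tag is R, freq = 14).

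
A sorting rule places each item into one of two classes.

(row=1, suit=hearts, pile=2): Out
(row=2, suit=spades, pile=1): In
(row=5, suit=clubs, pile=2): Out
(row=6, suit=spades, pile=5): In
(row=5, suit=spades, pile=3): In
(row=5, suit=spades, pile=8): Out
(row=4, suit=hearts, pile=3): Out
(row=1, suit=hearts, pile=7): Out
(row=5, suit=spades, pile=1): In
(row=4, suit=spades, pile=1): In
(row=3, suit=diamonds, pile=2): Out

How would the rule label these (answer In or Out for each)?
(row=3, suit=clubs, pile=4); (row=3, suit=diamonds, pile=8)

Every 'In' example satisfies: suit is spades AND pile ≤ 5. None of the 'Out' examples do.

Out, Out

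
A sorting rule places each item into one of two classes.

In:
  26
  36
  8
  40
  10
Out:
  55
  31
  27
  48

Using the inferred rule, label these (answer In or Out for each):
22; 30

In, In

Every 'In' example satisfies: even AND at most 40. None of the 'Out' examples do.
22 — 22 is even, 22 ≤ 40, hence In. 30 — 30 is even, 30 ≤ 40, hence In.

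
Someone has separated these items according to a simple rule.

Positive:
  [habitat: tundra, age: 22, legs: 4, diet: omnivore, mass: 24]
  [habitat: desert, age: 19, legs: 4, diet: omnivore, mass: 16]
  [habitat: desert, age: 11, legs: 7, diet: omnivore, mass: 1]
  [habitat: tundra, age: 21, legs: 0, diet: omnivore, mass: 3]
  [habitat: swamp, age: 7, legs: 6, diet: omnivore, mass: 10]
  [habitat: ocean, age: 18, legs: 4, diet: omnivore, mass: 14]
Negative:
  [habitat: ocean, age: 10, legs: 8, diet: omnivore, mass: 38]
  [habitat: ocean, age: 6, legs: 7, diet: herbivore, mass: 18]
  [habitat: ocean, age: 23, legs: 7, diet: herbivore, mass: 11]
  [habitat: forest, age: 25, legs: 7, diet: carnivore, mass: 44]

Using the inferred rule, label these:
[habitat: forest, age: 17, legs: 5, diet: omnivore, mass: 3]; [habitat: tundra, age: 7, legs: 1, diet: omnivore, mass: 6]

Positive, Positive

The pattern is that an item is 'Positive' exactly when: diet is omnivore AND legs ≤ 7.
[habitat: forest, age: 17, legs: 5, diet: omnivore, mass: 3]: diet is omnivore, legs = 5, passes → Positive. [habitat: tundra, age: 7, legs: 1, diet: omnivore, mass: 6]: diet is omnivore, legs = 1, passes → Positive.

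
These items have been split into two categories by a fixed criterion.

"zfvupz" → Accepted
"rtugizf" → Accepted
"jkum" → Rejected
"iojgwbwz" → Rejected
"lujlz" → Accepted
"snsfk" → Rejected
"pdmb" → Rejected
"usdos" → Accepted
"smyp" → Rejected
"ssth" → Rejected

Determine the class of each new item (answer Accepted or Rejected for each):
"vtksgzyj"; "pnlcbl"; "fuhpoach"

Rejected, Rejected, Accepted

Rule: length ≥ 5 AND contains 'u'. This holds for each 'Accepted' example and fails for each 'Rejected' one.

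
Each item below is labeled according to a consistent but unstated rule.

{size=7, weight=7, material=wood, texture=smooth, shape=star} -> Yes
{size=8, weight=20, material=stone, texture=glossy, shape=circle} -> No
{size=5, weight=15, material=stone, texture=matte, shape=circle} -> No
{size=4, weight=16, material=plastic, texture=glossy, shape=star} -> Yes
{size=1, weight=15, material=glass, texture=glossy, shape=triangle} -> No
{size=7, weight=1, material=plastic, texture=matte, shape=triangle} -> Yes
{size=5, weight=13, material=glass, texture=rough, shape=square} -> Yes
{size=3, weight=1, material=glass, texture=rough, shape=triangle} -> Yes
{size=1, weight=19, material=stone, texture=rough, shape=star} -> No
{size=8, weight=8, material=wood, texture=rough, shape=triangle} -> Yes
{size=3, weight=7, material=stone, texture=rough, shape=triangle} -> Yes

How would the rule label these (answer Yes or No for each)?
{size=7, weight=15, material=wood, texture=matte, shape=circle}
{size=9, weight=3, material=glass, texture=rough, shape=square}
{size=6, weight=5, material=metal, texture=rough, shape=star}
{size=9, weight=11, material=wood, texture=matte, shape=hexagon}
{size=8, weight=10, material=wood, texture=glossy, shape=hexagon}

No, Yes, Yes, Yes, Yes

A rule that fits every label: material is plastic OR weight ≤ 13 — true of each 'Yes' example, false of each 'No' one.
No: {size=7, weight=15, material=wood, texture=matte, shape=circle}, since material is wood, weight = 15. Yes: {size=9, weight=3, material=glass, texture=rough, shape=square}, since material is glass, weight = 3. Yes: {size=6, weight=5, material=metal, texture=rough, shape=star}, since material is metal, weight = 5. Yes: {size=9, weight=11, material=wood, texture=matte, shape=hexagon}, since material is wood, weight = 11. Yes: {size=8, weight=10, material=wood, texture=glossy, shape=hexagon}, since material is wood, weight = 10.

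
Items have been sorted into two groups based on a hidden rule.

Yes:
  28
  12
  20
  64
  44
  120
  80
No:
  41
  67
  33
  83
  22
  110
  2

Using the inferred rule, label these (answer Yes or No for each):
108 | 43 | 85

Yes, No, No

The common property of the 'Yes' items is: multiple of 4. No 'No' item has it.
108: 108 = 4·27, passes → Yes.
43: 43 = 4·10 + 3, fails this test → No.
85: 85 = 4·21 + 1, fails this test → No.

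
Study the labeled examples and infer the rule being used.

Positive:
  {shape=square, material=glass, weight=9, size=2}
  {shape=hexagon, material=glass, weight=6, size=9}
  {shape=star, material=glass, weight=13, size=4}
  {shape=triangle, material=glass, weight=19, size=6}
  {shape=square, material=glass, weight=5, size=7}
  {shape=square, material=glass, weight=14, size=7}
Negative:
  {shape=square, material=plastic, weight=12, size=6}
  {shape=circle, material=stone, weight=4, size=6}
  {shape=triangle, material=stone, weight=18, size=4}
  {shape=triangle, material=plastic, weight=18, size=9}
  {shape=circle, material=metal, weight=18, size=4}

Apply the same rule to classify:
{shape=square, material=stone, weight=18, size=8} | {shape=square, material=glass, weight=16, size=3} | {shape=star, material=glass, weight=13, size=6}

The rule appears to be: material is glass.
{shape=square, material=stone, weight=18, size=8} → material is stone → Negative.
{shape=square, material=glass, weight=16, size=3} → material is glass → Positive.
{shape=star, material=glass, weight=13, size=6} → material is glass → Positive.

Negative, Positive, Positive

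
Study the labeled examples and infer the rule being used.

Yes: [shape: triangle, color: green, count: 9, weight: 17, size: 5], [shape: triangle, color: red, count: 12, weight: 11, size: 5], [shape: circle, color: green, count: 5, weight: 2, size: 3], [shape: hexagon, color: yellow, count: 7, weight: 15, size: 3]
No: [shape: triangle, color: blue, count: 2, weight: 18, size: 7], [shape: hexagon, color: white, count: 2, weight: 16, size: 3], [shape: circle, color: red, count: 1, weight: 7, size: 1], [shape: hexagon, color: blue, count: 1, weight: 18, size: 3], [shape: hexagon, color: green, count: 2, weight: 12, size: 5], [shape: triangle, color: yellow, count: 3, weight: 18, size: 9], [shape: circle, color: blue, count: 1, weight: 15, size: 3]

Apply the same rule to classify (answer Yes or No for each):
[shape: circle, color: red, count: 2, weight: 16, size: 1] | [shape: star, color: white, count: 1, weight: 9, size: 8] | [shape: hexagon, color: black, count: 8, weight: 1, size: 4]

Rule: count ≥ 5. This holds for each 'Yes' example and fails for each 'No' one.
[shape: circle, color: red, count: 2, weight: 16, size: 1] → count = 2 → No. [shape: star, color: white, count: 1, weight: 9, size: 8] → count = 1 → No. [shape: hexagon, color: black, count: 8, weight: 1, size: 4] → count = 8 → Yes.

No, No, Yes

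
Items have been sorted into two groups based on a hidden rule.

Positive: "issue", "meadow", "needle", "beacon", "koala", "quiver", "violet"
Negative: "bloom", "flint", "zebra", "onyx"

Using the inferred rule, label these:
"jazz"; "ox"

Rule: has ≥ 3 vowels. This holds for each 'Positive' example and fails for each 'Negative' one.
"jazz" → 1 vowel → Negative. "ox" → 1 vowel → Negative.

Negative, Negative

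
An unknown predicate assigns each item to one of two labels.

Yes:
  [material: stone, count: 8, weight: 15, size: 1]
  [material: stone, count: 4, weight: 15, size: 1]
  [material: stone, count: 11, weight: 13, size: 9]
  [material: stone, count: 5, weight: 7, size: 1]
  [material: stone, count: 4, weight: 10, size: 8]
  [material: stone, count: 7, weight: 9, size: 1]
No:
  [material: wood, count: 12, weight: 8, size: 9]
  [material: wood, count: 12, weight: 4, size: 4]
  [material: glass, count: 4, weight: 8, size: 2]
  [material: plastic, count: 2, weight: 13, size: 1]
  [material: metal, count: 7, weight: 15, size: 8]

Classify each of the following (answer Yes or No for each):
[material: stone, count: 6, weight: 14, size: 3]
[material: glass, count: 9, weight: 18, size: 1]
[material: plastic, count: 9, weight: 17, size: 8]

Yes, No, No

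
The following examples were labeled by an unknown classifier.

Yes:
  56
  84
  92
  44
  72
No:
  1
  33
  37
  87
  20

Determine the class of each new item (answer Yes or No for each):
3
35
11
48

No, No, No, Yes

The classifier is using: even AND at least 33.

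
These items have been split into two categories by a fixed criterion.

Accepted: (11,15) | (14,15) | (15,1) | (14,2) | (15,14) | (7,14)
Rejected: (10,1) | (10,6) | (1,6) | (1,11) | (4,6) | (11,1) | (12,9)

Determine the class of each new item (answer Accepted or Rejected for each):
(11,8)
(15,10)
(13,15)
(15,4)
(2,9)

'Accepted' ⟺ max ≥ 14.
(11,8): Rejected (max 11). (15,10): Accepted (max 15). (13,15): Accepted (max 15). (15,4): Accepted (max 15). (2,9): Rejected (max 9).

Rejected, Accepted, Accepted, Accepted, Rejected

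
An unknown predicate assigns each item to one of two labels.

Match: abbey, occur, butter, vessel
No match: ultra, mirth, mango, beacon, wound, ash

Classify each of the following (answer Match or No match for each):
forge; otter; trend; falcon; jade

'Match' ⟺ has a double letter.
forge: No match (no doubled letter). otter: Match ('tt' doubled). trend: No match (no doubled letter). falcon: No match (no doubled letter). jade: No match (no doubled letter).

No match, Match, No match, No match, No match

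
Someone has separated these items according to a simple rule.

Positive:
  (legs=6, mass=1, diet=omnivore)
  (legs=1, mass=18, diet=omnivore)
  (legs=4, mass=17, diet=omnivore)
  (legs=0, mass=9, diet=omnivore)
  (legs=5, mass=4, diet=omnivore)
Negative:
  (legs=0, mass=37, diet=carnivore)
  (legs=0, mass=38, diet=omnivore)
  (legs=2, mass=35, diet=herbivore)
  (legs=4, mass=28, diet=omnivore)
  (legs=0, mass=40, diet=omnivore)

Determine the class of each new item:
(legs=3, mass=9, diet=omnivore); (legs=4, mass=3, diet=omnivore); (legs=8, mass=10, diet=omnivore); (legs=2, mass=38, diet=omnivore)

Positive, Positive, Positive, Negative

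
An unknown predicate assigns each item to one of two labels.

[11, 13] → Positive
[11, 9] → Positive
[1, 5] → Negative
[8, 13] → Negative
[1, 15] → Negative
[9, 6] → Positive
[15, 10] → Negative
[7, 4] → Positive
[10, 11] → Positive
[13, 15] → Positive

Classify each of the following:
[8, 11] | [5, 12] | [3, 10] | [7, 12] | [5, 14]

Positive, Negative, Negative, Negative, Negative

The simplest hypothesis consistent with all the labels is: |first − second| ≤ 3.
[8, 11] — |8−11| = 3, hence Positive.
[5, 12] — |5−12| = 7, hence Negative.
[3, 10] — |3−10| = 7, hence Negative.
[7, 12] — |7−12| = 5, hence Negative.
[5, 14] — |5−14| = 9, hence Negative.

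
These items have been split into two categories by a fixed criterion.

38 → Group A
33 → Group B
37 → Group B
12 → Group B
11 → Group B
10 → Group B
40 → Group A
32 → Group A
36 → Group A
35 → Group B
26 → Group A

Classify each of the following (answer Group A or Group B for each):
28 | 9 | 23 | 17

The distinguishing property — even AND at least 26 — holds for all the 'Group A' cases and none of the 'Group B' cases.
28: Group A (28 is even, 28 ≥ 26).
9: Group B (9 is odd, 9 < 26).
23: Group B (23 is odd, 23 < 26).
17: Group B (17 is odd, 17 < 26).

Group A, Group B, Group B, Group B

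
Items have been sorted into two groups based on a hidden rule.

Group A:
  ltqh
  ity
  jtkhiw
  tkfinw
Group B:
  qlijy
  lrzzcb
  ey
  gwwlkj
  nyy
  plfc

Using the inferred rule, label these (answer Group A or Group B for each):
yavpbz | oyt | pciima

Group B, Group A, Group B

The rule appears to be: contains 't'.
yavpbz: no 't' — does not fit, so Group B.
oyt: has 't' — meets the rule, so Group A.
pciima: no 't' — does not fit, so Group B.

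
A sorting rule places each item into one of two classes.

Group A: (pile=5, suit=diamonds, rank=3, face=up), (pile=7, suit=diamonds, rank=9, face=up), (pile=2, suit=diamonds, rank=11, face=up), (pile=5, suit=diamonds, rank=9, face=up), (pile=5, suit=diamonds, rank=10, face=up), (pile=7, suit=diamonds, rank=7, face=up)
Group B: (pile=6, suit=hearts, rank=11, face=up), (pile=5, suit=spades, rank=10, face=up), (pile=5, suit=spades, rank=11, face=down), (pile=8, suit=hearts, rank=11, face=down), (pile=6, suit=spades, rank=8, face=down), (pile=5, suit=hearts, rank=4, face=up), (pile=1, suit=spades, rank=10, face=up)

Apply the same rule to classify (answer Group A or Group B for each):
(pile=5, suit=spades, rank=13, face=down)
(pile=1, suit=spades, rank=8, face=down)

Group B, Group B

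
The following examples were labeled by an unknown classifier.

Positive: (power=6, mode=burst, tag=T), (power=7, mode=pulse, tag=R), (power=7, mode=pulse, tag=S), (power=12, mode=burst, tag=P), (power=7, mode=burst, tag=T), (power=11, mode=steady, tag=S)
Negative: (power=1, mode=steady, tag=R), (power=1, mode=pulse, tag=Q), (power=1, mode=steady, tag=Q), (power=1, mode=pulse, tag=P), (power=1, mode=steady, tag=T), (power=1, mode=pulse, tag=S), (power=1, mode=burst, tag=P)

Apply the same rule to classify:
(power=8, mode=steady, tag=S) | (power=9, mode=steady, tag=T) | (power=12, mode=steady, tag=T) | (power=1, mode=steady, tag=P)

Positive, Positive, Positive, Negative

'Positive' ⟺ power ≥ 6.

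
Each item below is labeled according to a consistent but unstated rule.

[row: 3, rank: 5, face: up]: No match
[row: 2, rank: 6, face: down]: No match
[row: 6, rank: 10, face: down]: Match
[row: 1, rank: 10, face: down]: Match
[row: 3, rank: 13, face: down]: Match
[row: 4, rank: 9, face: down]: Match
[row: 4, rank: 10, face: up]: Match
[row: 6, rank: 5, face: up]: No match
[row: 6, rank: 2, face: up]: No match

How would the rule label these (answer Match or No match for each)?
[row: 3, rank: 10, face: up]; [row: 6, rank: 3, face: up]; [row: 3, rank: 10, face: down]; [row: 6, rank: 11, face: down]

Match, No match, Match, Match

The classifier is using: rank ≥ 9.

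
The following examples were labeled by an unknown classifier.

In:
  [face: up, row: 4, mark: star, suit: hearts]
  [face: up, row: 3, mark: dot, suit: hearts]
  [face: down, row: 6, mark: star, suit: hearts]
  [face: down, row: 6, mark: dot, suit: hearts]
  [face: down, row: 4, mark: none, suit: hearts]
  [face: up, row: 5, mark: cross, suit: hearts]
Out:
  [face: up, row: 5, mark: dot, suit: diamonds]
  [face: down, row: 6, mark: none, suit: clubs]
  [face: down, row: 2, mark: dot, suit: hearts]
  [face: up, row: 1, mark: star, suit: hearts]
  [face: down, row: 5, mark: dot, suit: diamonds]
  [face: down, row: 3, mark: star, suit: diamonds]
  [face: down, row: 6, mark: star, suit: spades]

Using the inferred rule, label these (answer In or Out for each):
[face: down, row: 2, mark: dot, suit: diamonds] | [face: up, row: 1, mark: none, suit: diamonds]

Out, Out

'In' ⟺ suit is hearts AND row ≥ 3.
Out: [face: down, row: 2, mark: dot, suit: diamonds], since suit is diamonds, row = 2.
Out: [face: up, row: 1, mark: none, suit: diamonds], since suit is diamonds, row = 1.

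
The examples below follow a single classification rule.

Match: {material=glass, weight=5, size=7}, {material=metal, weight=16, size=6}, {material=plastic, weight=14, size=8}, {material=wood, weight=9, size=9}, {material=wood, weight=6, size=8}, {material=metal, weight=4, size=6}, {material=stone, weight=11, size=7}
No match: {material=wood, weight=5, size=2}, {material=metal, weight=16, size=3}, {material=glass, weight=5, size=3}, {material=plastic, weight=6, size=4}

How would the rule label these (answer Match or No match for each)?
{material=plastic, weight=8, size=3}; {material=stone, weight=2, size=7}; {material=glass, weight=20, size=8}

No match, Match, Match

The classifier is using: size ≥ 6.
{material=plastic, weight=8, size=3}: size = 3 — fails the rule, so No match. {material=stone, weight=2, size=7}: size = 7 — matches, so Match. {material=glass, weight=20, size=8}: size = 8 — matches, so Match.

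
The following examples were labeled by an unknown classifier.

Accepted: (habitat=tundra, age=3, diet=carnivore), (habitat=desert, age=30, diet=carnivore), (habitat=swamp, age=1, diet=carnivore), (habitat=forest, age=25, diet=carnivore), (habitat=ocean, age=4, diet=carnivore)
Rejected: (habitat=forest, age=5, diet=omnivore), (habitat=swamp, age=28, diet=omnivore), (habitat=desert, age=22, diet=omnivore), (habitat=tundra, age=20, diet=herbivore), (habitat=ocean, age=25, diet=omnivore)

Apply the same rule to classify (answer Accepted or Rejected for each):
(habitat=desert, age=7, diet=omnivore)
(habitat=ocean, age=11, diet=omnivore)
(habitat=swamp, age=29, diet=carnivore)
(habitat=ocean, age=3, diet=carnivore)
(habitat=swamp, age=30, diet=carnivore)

The classifier is using: diet is carnivore.
(habitat=desert, age=7, diet=omnivore): diet is omnivore — doesn't match, so Rejected.
(habitat=ocean, age=11, diet=omnivore): diet is omnivore — doesn't match, so Rejected.
(habitat=swamp, age=29, diet=carnivore): diet is carnivore — satisfies this, so Accepted.
(habitat=ocean, age=3, diet=carnivore): diet is carnivore — satisfies this, so Accepted.
(habitat=swamp, age=30, diet=carnivore): diet is carnivore — satisfies this, so Accepted.

Rejected, Rejected, Accepted, Accepted, Accepted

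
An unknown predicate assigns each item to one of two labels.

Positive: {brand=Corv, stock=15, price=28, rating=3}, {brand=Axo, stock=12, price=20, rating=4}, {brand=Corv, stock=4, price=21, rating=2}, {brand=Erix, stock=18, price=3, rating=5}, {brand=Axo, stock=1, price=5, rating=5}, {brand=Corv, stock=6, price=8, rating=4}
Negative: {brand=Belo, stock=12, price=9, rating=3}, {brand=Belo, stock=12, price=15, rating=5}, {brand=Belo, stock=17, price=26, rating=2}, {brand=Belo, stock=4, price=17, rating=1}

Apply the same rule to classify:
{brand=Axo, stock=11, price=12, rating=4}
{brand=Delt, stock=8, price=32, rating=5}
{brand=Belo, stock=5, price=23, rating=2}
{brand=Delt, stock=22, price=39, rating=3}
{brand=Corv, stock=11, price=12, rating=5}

Positive, Positive, Negative, Positive, Positive

The simplest hypothesis consistent with all the labels is: brand is not Belo.
{brand=Axo, stock=11, price=12, rating=4}: Positive (brand is Axo). {brand=Delt, stock=8, price=32, rating=5}: Positive (brand is Delt). {brand=Belo, stock=5, price=23, rating=2}: Negative (brand is Belo). {brand=Delt, stock=22, price=39, rating=3}: Positive (brand is Delt). {brand=Corv, stock=11, price=12, rating=5}: Positive (brand is Corv).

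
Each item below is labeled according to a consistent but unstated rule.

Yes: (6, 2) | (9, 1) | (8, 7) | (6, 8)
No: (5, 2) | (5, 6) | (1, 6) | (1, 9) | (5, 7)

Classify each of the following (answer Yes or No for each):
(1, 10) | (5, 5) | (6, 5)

A rule that fits every label: first ≥ 6 — true of each 'Yes' example, false of each 'No' one.

No, No, Yes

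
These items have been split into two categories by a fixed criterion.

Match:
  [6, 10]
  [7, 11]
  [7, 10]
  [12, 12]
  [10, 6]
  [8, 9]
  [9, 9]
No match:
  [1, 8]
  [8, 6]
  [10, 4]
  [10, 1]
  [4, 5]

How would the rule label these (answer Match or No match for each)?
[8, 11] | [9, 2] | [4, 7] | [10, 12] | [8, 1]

Match, No match, No match, Match, No match

All 'Match' examples share one property — sum ≥ 16 — and every 'No match' example lacks it.
Match: [8, 11], since 8+11 = 19. No match: [9, 2], since 9+2 = 11. No match: [4, 7], since 4+7 = 11. Match: [10, 12], since 10+12 = 22. No match: [8, 1], since 8+1 = 9.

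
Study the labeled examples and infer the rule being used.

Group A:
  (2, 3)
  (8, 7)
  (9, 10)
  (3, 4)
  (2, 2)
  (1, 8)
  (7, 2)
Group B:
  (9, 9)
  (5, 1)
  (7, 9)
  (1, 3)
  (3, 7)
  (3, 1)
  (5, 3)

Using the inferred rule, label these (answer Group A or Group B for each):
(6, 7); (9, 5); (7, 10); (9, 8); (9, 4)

The distinguishing property — product is even — holds for all the 'Group A' cases and none of the 'Group B' cases.
(6, 7): 6·7 = 42 — satisfies this, so Group A.
(9, 5): 9·5 = 45 — fails this test, so Group B.
(7, 10): 7·10 = 70 — satisfies this, so Group A.
(9, 8): 9·8 = 72 — satisfies this, so Group A.
(9, 4): 9·4 = 36 — satisfies this, so Group A.

Group A, Group B, Group A, Group A, Group A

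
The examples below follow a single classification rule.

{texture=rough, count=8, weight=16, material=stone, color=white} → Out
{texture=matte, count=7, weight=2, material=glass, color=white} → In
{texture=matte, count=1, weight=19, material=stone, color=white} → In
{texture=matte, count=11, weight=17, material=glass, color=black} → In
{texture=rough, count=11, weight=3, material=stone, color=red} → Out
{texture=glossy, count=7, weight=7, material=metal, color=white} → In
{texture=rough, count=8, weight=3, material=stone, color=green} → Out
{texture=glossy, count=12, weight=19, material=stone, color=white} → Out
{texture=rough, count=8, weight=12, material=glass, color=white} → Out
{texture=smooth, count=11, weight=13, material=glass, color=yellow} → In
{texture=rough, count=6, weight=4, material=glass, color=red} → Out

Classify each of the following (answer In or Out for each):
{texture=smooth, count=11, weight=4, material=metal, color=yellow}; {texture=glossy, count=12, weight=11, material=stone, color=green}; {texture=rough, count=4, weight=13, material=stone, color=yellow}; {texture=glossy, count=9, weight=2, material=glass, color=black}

In, Out, Out, In

All 'In' examples share one property — texture is not rough AND count ≤ 11 — and every 'Out' example lacks it.
{texture=smooth, count=11, weight=4, material=metal, color=yellow}: texture is smooth, count = 11 — has this property, so In.
{texture=glossy, count=12, weight=11, material=stone, color=green}: texture is glossy, count = 12 — lacks this property, so Out.
{texture=rough, count=4, weight=13, material=stone, color=yellow}: texture is rough, count = 4 — lacks this property, so Out.
{texture=glossy, count=9, weight=2, material=glass, color=black}: texture is glossy, count = 9 — has this property, so In.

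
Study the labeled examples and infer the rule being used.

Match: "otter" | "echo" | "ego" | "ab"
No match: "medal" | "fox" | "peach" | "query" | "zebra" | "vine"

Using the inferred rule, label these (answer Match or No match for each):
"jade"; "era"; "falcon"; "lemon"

No match, Match, No match, No match

A rule that fits every label: starts with a vowel — true of each 'Match' example, false of each 'No match' one.
"jade": starts with 'j' — fails the rule, so No match.
"era": starts with 'e' — matches, so Match.
"falcon": starts with 'f' — fails the rule, so No match.
"lemon": starts with 'l' — fails the rule, so No match.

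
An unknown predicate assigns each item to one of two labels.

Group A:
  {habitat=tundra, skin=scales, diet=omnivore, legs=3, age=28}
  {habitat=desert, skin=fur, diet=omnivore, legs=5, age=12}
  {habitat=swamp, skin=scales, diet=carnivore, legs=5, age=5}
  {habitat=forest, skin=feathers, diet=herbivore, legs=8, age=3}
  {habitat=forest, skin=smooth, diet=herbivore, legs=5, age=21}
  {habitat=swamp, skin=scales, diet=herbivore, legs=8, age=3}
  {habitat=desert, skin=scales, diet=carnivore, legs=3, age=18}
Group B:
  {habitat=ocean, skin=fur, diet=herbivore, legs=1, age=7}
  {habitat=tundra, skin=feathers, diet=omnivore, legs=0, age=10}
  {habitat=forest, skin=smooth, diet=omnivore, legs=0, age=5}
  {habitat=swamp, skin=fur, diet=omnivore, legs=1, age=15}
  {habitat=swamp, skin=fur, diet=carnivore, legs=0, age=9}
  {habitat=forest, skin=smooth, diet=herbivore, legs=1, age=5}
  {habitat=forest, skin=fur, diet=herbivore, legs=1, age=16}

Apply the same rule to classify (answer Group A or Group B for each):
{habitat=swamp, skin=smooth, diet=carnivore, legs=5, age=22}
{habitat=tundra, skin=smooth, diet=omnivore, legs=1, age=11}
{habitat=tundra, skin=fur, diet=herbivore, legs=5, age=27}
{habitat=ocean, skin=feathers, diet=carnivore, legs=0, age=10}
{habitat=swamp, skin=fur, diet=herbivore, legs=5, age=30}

Group A, Group B, Group A, Group B, Group A

All 'Group A' examples share one property — legs ≥ 3 — and every 'Group B' example lacks it.
{habitat=swamp, skin=smooth, diet=carnivore, legs=5, age=22}: legs = 5, matches → Group A. {habitat=tundra, skin=smooth, diet=omnivore, legs=1, age=11}: legs = 1, fails this test → Group B. {habitat=tundra, skin=fur, diet=herbivore, legs=5, age=27}: legs = 5, matches → Group A. {habitat=ocean, skin=feathers, diet=carnivore, legs=0, age=10}: legs = 0, fails this test → Group B. {habitat=swamp, skin=fur, diet=herbivore, legs=5, age=30}: legs = 5, matches → Group A.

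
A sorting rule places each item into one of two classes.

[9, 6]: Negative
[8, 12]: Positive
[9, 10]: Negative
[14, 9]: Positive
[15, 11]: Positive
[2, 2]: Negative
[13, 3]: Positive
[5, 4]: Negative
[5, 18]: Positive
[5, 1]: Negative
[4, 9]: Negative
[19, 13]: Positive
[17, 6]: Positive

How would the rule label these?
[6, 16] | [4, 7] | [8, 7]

Positive, Negative, Negative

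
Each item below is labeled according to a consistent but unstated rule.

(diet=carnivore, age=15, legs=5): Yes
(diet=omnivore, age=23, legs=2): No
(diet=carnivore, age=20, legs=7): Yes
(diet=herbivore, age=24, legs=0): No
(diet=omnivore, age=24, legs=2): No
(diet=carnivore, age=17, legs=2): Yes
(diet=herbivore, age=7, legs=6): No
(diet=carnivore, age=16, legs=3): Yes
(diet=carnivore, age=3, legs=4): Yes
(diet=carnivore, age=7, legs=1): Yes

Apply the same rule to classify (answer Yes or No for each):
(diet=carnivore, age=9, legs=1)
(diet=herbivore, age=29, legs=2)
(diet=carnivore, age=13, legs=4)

Yes, No, Yes

The common property of the 'Yes' items is: diet is carnivore. No 'No' item has it.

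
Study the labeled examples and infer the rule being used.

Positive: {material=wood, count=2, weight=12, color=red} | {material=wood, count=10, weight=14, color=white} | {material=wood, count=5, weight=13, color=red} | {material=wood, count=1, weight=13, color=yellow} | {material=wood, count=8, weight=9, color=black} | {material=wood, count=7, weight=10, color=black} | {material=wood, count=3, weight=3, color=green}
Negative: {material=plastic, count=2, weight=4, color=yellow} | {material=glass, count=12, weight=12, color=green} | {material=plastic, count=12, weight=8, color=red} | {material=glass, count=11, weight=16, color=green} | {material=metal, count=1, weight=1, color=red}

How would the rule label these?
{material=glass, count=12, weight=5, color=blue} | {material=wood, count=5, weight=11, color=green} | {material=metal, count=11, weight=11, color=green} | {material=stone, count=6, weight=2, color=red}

Negative, Positive, Negative, Negative

The classifier is using: material is wood.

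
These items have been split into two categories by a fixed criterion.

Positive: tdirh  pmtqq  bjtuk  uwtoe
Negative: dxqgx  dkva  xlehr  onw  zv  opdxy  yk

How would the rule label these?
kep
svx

Negative, Negative

Checking candidate rules against both groups, what survives is: contains 't'.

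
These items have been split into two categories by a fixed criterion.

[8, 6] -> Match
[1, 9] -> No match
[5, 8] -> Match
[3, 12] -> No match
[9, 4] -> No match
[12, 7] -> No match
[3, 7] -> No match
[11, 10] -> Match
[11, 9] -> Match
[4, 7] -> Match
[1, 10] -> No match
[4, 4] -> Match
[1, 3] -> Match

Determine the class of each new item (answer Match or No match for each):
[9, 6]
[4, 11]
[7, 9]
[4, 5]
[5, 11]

A rule that fits every label: |first − second| ≤ 3 — true of each 'Match' example, false of each 'No match' one.
[9, 6]: |9−6| = 3 — matches, so Match.
[4, 11]: |4−11| = 7 — does not fit, so No match.
[7, 9]: |7−9| = 2 — matches, so Match.
[4, 5]: |4−5| = 1 — matches, so Match.
[5, 11]: |5−11| = 6 — does not fit, so No match.

Match, No match, Match, Match, No match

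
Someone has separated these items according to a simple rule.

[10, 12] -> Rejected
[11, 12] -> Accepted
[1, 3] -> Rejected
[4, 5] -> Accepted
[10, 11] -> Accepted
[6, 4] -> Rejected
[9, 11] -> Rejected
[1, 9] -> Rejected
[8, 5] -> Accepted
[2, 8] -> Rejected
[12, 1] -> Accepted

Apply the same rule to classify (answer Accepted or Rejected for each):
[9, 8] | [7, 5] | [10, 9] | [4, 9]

Accepted, Rejected, Accepted, Accepted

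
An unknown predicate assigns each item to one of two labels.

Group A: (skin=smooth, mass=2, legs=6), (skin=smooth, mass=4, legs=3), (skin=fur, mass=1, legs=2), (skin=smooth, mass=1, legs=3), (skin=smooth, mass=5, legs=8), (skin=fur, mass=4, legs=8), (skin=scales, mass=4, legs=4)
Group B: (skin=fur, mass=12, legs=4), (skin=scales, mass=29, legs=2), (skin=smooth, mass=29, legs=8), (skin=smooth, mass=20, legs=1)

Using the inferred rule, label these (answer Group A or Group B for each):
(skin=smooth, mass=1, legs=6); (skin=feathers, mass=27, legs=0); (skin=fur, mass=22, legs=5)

The common property of the 'Group A' items is: mass ≤ 5. No 'Group B' item has it.
(skin=smooth, mass=1, legs=6) — mass = 1, hence Group A.
(skin=feathers, mass=27, legs=0) — mass = 27, hence Group B.
(skin=fur, mass=22, legs=5) — mass = 22, hence Group B.

Group A, Group B, Group B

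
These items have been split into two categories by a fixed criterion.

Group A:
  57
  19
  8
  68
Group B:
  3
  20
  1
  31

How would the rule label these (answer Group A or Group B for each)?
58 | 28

Group A, Group A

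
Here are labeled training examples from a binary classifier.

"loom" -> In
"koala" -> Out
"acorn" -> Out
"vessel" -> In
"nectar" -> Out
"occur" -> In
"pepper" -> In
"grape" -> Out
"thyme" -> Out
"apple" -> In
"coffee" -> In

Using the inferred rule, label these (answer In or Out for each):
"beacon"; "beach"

Out, Out

Every 'In' example satisfies: has a double letter. None of the 'Out' examples do.
"beacon": no doubled letter, fails this test → Out. "beach": no doubled letter, fails this test → Out.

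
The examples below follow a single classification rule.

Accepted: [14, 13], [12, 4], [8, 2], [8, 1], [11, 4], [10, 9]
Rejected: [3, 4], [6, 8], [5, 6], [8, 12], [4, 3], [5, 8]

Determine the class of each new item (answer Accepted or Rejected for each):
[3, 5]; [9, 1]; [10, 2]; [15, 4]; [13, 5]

The pattern is that an item is 'Accepted' exactly when: first > second AND sum ≥ 9.
[3, 5]: Rejected (3 < 5, 3+5 = 8).
[9, 1]: Accepted (9 > 1, 9+1 = 10).
[10, 2]: Accepted (10 > 2, 10+2 = 12).
[15, 4]: Accepted (15 > 4, 15+4 = 19).
[13, 5]: Accepted (13 > 5, 13+5 = 18).

Rejected, Accepted, Accepted, Accepted, Accepted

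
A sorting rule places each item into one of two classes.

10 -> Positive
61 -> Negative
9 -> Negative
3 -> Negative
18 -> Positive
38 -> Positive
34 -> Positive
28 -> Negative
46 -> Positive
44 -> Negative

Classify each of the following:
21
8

Negative, Negative

Comparing the two groups points to one rule — ≡ 2 (mod 4).
21 — 21 mod 4 = 1, hence Negative. 8 — 8 mod 4 = 0, hence Negative.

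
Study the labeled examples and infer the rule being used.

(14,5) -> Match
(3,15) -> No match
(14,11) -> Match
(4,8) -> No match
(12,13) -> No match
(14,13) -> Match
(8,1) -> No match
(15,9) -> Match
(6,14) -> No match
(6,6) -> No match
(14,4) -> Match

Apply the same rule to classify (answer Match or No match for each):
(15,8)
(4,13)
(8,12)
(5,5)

Rule: first ≥ 13. This holds for each 'Match' example and fails for each 'No match' one.
(15,8) — first 15, hence Match.
(4,13) — first 4, hence No match.
(8,12) — first 8, hence No match.
(5,5) — first 5, hence No match.

Match, No match, No match, No match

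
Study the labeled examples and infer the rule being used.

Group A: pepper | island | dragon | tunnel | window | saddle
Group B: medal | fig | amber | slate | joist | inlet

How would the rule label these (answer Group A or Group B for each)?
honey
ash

All 'Group A' examples share one property — even length — and every 'Group B' example lacks it.
honey: length 5, lacks this property → Group B. ash: length 3, lacks this property → Group B.

Group B, Group B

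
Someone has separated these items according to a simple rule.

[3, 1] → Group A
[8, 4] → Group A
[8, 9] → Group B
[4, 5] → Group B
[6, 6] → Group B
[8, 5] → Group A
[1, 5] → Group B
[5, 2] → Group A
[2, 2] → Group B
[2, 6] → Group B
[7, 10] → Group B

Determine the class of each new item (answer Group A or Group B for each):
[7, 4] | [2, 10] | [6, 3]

Group A, Group B, Group A

The pattern is that an item is 'Group A' exactly when: first > second.
[7, 4] — 7 > 4, hence Group A. [2, 10] — 2 < 10, hence Group B. [6, 3] — 6 > 3, hence Group A.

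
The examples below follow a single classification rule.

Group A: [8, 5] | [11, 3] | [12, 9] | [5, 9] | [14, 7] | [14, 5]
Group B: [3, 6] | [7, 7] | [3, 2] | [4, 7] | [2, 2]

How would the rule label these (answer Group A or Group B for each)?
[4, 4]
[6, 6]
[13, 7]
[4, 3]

Group B, Group B, Group A, Group B

All 'Group A' examples share one property — max ≥ 8 — and every 'Group B' example lacks it.
[4, 4]: Group B (max 4). [6, 6]: Group B (max 6). [13, 7]: Group A (max 13). [4, 3]: Group B (max 4).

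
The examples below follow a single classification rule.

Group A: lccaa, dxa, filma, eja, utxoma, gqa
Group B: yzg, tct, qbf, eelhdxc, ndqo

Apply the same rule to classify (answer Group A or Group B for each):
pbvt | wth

The simplest hypothesis consistent with all the labels is: contains 'a'.
pbvt → no 'a' → Group B. wth → no 'a' → Group B.

Group B, Group B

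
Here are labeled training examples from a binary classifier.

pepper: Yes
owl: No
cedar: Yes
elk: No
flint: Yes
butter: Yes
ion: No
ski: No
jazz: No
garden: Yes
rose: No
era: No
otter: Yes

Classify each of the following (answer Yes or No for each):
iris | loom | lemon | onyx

All 'Yes' examples share one property — length ≥ 5 — and every 'No' example lacks it.
iris: length 4 — lacks this property, so No.
loom: length 4 — lacks this property, so No.
lemon: length 5 — checks out, so Yes.
onyx: length 4 — lacks this property, so No.

No, No, Yes, No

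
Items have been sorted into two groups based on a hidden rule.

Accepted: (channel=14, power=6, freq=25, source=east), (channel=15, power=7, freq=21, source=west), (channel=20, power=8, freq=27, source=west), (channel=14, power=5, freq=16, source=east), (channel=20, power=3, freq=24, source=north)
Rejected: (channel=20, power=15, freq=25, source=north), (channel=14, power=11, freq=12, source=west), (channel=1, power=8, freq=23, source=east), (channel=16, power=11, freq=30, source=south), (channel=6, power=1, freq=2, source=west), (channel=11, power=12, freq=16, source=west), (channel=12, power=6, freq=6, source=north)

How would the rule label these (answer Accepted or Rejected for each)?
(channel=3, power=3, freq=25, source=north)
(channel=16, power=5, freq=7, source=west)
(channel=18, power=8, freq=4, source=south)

'Accepted' ⟺ channel ≥ 14 AND power ≤ 8.
Rejected: (channel=3, power=3, freq=25, source=north), since channel = 3, power = 3. Accepted: (channel=16, power=5, freq=7, source=west), since channel = 16, power = 5. Accepted: (channel=18, power=8, freq=4, source=south), since channel = 18, power = 8.

Rejected, Accepted, Accepted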